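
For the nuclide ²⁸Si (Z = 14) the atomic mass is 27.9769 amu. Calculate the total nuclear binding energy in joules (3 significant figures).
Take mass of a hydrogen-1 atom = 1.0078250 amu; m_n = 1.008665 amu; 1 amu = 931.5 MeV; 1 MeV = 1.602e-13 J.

Z = 14, so N = A − Z = 28 − 14 = 14.
Total constituent mass: 14 × 1.0078250 + 14 × 1.008665 = 28.2308600 amu
Mass defect Δm = 28.2308600 − 27.9769 = 0.2539600 amu
Converting to energy: 0.2539600 amu × 931.5 MeV/amu = 236.564 MeV
In joules: 236.564 MeV × 1.602e-13 J/MeV = 3.7898e-11 J

3.79e-11 J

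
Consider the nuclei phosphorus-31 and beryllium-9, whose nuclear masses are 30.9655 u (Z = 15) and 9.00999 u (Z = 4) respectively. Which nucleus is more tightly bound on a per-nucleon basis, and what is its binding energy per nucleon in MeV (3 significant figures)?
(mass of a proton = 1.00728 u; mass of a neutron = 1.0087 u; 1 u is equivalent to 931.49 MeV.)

phosphorus-31; 8.50 MeV/nucleon

phosphorus-31: Σm = 15(1.00728) + 16(1.0087) = 31.24840 u; Δm = 0.28290 u; E_B = 263.52 MeV; E_B/A = 8.501 MeV
beryllium-9: Σm = 4(1.00728) + 5(1.0087) = 9.07262 u; Δm = 0.06263 u; E_B = 58.339 MeV; E_B/A = 6.482 MeV
phosphorus-31 has the higher binding energy per nucleon, so it is the more tightly bound nucleus.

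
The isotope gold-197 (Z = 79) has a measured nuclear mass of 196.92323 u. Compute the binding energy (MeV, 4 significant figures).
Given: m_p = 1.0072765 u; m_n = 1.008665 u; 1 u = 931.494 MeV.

1559 MeV

Total constituent mass: 79 × 1.0072765 + 118 × 1.008665 = 198.5973135 u
The mass defect is 198.5973135 − 196.92323 = 1.6740835 u.
E_B = 1.6740835 × 931.494 = 1559.40 MeV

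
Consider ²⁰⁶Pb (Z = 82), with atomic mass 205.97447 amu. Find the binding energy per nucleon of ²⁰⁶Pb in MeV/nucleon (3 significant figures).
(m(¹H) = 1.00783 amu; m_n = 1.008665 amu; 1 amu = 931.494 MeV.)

The nucleus contains 82 protons and 206 − 82 = 124 neutrons.
Total constituent mass: 82 × 1.00783 + 124 × 1.008665 = 207.716520 amu
Mass defect Δm = 207.716520 − 205.97447 = 1.742050 amu
Converting to energy: 1.742050 amu × 931.494 MeV/amu = 1622.71 MeV
BE/A = 1622.71 MeV / 206 = 7.877 MeV/nucleon

7.88 MeV/nucleon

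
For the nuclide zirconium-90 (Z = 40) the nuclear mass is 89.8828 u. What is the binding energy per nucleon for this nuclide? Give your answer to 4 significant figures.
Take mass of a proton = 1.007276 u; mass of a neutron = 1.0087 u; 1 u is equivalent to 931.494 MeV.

Total constituent mass: 40 × 1.007276 + 50 × 1.0087 = 90.726040 u
The mass defect is 90.726040 − 89.8828 = 0.843240 u.
Binding energy = Δm·c² = 0.843240 × 931.494 MeV/u = 785.473 MeV
Per nucleon: 785.473 / 90 = 8.727 MeV

8.727 MeV/nucleon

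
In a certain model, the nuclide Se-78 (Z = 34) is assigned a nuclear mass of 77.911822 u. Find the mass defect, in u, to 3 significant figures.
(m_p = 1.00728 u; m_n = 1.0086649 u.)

0.717 u

Z = 34, so N = A − Z = 78 − 34 = 44.
Mass of separated nucleons = 34(1.00728) + 44(1.0086649) = 34.24752 + 44.3812556 = 78.6287756 u
Mass defect Δm = 78.6287756 − 77.911822 = 0.7169536 u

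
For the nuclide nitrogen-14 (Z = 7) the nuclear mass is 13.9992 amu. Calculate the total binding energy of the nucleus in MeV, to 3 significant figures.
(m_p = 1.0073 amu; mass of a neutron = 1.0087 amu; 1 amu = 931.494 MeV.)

Z = 7, so N = A − Z = 14 − 7 = 7.
Total constituent mass: 7 × 1.0073 + 7 × 1.0087 = 14.1120 amu
Mass defect Δm = 14.1120 − 13.9992 = 0.1128 amu
Converting to energy: 0.1128 amu × 931.494 MeV/amu = 105.073 MeV

105 MeV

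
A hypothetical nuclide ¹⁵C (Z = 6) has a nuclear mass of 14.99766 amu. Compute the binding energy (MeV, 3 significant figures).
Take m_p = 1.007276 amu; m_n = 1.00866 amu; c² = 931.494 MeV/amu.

115 MeV

Total constituent mass: 6 × 1.007276 + 9 × 1.00866 = 15.121596 amu
The mass defect is 15.121596 − 14.99766 = 0.123936 amu.
Converting to energy: 0.123936 amu × 931.494 MeV/amu = 115.446 MeV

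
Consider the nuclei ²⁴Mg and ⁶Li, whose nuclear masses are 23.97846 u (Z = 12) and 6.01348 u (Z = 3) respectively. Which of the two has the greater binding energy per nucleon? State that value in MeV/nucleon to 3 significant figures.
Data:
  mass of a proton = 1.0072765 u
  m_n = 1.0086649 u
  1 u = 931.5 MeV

²⁴Mg; 8.26 MeV/nucleon

²⁴Mg: Σm = 12(1.0072765) + 12(1.0086649) = 24.1912968 u; Δm = 0.2128368 u; E_B = 198.26 MeV; E_B/A = 8.261 MeV
⁶Li: Σm = 3(1.0072765) + 3(1.0086649) = 6.0478242 u; Δm = 0.0343442 u; E_B = 31.992 MeV; E_B/A = 5.332 MeV
²⁴Mg has the higher binding energy per nucleon, so it is the more tightly bound nucleus.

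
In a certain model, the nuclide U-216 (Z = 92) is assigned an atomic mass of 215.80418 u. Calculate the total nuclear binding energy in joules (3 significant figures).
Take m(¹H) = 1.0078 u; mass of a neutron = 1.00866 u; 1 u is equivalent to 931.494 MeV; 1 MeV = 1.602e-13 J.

2.97e-10 J

With 92 protons and 124 neutrons (A = 216):
Σm = 92·m(¹H) + 124·m_n = 92.7176 + 125.07384 = 217.79144 u
Mass defect Δm = 217.79144 − 215.80418 = 1.98726 u
Binding energy = Δm·c² = 1.98726 × 931.494 MeV/u = 1851.12 MeV
In joules: 1851.12 MeV × 1.602e-13 J/MeV = 2.9655e-10 J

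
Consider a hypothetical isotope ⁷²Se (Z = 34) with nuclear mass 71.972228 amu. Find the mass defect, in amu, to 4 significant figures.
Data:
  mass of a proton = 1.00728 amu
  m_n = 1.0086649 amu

0.6046 amu

With 34 protons and 38 neutrons (A = 72):
Σm = 34·m_p + 38·m_n = 34.24752 + 38.3292662 = 72.5767862 amu
Δm = 72.5767862 − 71.972228 = 0.6045582 amu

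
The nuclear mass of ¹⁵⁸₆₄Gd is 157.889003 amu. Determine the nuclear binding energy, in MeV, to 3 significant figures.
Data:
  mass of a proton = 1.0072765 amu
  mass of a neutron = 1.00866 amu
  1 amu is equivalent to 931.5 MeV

1300 MeV

Σm = 64·m_p + 94·m_n = 64.4656960 + 94.81404 = 159.2797360 amu
The mass defect is 159.2797360 − 157.889003 = 1.3907330 amu.
E_B = 1.3907330 × 931.5 = 1295.47 MeV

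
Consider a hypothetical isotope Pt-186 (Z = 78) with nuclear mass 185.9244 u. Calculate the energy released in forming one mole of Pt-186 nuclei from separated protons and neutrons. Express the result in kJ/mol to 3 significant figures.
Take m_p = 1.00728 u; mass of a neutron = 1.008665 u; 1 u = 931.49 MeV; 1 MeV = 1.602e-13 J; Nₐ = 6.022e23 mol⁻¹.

1.42e+11 kJ/mol

Mass of separated nucleons = 78(1.00728) + 108(1.008665) = 78.56784 + 108.935820 = 187.503660 u
The mass defect is 187.503660 − 185.9244 = 1.579260 u.
E_B = 1.579260 × 931.49 = 1471.06 MeV
Per nucleus in joules: 1471.06 MeV × 1.602e-13 J/MeV = 2.3566e-10 J
Per mole: 2.3566e-10 J × 6.022e23 mol⁻¹ = 1.4191e+14 J/mol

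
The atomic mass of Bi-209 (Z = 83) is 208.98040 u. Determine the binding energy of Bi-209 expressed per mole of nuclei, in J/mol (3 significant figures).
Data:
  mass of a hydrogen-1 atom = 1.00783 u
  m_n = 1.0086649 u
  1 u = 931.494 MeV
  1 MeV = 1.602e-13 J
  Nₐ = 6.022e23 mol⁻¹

Total constituent mass: 83 × 1.00783 + 126 × 1.0086649 = 210.7416674 u
Δm = 210.7416674 − 208.98040 = 1.7612674 u
E_B = 1.7612674 × 931.494 = 1640.61 MeV
Per nucleus in joules: 1640.61 MeV × 1.602e-13 J/MeV = 2.6283e-10 J
Per mole: 2.6283e-10 J × 6.022e23 mol⁻¹ = 1.5828e+14 J/mol

1.58e+14 J/mol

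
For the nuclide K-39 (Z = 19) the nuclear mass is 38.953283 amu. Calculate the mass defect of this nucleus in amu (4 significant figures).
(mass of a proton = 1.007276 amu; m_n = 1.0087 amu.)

The nucleus contains 19 protons and 39 − 19 = 20 neutrons.
Σm = 19·m_p + 20·m_n = 19.138244 + 20.1740 = 39.312244 amu
The mass defect is 39.312244 − 38.953283 = 0.358961 amu.

0.3590 amu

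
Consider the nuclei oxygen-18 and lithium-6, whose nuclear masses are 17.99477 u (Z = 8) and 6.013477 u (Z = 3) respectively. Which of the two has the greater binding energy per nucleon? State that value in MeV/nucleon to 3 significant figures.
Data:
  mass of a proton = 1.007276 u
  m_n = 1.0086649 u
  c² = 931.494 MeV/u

oxygen-18: Σm = 8(1.007276) + 10(1.0086649) = 18.1448570 u; Δm = 0.1500870 u; E_B = 139.81 MeV; E_B/A = 7.767 MeV
lithium-6: Σm = 3(1.007276) + 3(1.0086649) = 6.0478227 u; Δm = 0.0343457 u; E_B = 31.993 MeV; E_B/A = 5.332 MeV
oxygen-18 has the higher binding energy per nucleon, so it is the more tightly bound nucleus.

oxygen-18; 7.77 MeV/nucleon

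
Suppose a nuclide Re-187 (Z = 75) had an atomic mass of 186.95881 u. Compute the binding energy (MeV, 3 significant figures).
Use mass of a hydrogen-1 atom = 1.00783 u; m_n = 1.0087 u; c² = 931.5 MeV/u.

1490 MeV

Z = 75, so N = A − Z = 187 − 75 = 112.
Σm = 75·m(¹H) + 112·m_n = 75.58725 + 112.9744 = 188.56165 u
The mass defect is 188.56165 − 186.95881 = 1.60284 u.
E_B = 1.60284 × 931.5 = 1493.05 MeV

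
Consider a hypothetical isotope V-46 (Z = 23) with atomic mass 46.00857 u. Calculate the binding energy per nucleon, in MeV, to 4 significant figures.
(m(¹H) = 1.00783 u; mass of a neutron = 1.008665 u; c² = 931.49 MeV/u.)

Z = 23, so N = A − Z = 46 − 23 = 23.
Total constituent mass: 23 × 1.00783 + 23 × 1.008665 = 46.379385 u
The mass defect is 46.379385 − 46.00857 = 0.370815 u.
E_B = 0.370815 × 931.49 = 345.410 MeV
BE/A = 345.410 MeV / 46 = 7.509 MeV/nucleon

7.509 MeV/nucleon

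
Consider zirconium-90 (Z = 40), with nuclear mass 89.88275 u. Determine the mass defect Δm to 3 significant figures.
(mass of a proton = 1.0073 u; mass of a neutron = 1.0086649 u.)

With 40 protons and 50 neutrons (A = 90):
Σm = 40·m_p + 50·m_n = 40.2920 + 50.4332450 = 90.7252450 u
Δm = 90.7252450 − 89.88275 = 0.8424950 u

0.842 u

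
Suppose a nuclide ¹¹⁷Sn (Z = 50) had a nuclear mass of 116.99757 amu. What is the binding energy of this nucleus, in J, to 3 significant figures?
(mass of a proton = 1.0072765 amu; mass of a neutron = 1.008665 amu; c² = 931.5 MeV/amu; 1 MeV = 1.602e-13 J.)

Z = 50, so N = A − Z = 117 − 50 = 67.
Total constituent mass: 50 × 1.0072765 + 67 × 1.008665 = 117.9443800 amu
Mass defect Δm = 117.9443800 − 116.99757 = 0.9468100 amu
Converting to energy: 0.9468100 amu × 931.5 MeV/amu = 881.954 MeV
In joules: 881.954 MeV × 1.602e-13 J/MeV = 1.4129e-10 J

1.41e-10 J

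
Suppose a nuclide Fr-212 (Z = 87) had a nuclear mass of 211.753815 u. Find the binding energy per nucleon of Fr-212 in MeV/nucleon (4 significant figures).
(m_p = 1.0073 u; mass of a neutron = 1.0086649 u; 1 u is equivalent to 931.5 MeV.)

The nucleus contains 87 protons and 212 − 87 = 125 neutrons.
Mass of separated nucleons = 87(1.0073) + 125(1.0086649) = 87.6351 + 126.0831125 = 213.7182125 u
Mass defect Δm = 213.7182125 − 211.753815 = 1.9643975 u
Binding energy = Δm·c² = 1.9643975 × 931.5 MeV/u = 1829.84 MeV
Dividing by A = 212 gives 8.631 MeV per nucleon.

8.631 MeV/nucleon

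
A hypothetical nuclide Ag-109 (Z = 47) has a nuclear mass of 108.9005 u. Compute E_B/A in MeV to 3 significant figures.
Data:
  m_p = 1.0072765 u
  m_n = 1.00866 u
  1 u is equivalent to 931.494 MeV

With 47 protons and 62 neutrons (A = 109):
Σm = 47·m_p + 62·m_n = 47.3419955 + 62.53692 = 109.8789155 u
Δm = 109.8789155 − 108.9005 = 0.9784155 u
Binding energy = Δm·c² = 0.9784155 × 931.494 MeV/u = 911.388 MeV
BE/A = 911.388 MeV / 109 = 8.361 MeV/nucleon

8.36 MeV/nucleon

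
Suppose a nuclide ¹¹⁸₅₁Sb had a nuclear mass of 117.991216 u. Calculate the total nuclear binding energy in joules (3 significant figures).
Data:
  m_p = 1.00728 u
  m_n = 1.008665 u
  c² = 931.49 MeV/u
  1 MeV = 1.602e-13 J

1.43e-10 J

With 51 protons and 67 neutrons (A = 118):
Mass of separated nucleons = 51(1.00728) + 67(1.008665) = 51.37128 + 67.580555 = 118.951835 u
Mass defect Δm = 118.951835 − 117.991216 = 0.960619 u
E_B = 0.960619 × 931.49 = 894.807 MeV
In joules: 894.807 MeV × 1.602e-13 J/MeV = 1.4335e-10 J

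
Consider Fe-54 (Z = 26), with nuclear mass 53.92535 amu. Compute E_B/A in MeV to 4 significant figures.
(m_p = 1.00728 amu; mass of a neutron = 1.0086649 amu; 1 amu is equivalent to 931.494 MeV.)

With 26 protons and 28 neutrons (A = 54):
Total constituent mass: 26 × 1.00728 + 28 × 1.0086649 = 54.4318972 amu
Δm = 54.4318972 − 53.92535 = 0.5065472 amu
Binding energy = Δm·c² = 0.5065472 × 931.494 MeV/amu = 471.846 MeV
Dividing by A = 54 gives 8.738 MeV per nucleon.

8.738 MeV/nucleon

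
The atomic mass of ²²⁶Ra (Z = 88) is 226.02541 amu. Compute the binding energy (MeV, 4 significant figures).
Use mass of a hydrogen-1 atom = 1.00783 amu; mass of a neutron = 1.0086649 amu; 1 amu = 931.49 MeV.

1732 MeV

Z = 88, so N = A − Z = 226 − 88 = 138.
Mass of separated nucleons = 88(1.00783) + 138(1.0086649) = 88.68904 + 139.1957562 = 227.8847962 amu
Mass defect Δm = 227.8847962 − 226.02541 = 1.8593862 amu
E_B = 1.8593862 × 931.49 = 1732.00 MeV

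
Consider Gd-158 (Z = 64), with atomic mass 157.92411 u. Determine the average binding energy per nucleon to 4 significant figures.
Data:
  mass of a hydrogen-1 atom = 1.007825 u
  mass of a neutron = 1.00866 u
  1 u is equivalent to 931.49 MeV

The nucleus contains 64 protons and 158 − 64 = 94 neutrons.
Σm = 64·m(¹H) + 94·m_n = 64.500800 + 94.81404 = 159.314840 u
The mass defect is 159.314840 − 157.92411 = 1.390730 u.
E_B = 1.390730 × 931.49 = 1295.45 MeV
Per nucleon: 1295.45 / 158 = 8.199 MeV

8.199 MeV/nucleon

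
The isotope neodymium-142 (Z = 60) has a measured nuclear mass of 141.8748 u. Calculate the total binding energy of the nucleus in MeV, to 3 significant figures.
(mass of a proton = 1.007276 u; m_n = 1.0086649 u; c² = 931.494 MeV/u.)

Σm = 60·m_p + 82·m_n = 60.436560 + 82.7105218 = 143.1470818 u
The mass defect is 143.1470818 − 141.8748 = 1.2722818 u.
Converting to energy: 1.2722818 u × 931.494 MeV/u = 1185.12 MeV

1190 MeV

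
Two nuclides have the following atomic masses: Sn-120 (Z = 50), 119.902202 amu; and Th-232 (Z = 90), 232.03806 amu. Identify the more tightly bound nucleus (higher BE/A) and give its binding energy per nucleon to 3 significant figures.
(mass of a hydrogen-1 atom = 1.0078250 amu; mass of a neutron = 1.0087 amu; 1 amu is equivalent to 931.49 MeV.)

Sn-120: Σm = 50(1.0078250) + 70(1.0087) = 121.0002500 amu; Δm = 1.0980480 amu; E_B = 1022.82 MeV; E_B/A = 8.524 MeV
Th-232: Σm = 90(1.0078250) + 142(1.0087) = 233.9396500 amu; Δm = 1.9015900 amu; E_B = 1771.312 MeV; E_B/A = 7.63497 MeV
Sn-120 has the higher binding energy per nucleon, so it is the more tightly bound nucleus.

Sn-120; 8.52 MeV/nucleon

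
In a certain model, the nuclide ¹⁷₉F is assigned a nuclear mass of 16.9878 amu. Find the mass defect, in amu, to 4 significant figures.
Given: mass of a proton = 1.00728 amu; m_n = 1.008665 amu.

Mass of separated nucleons = 9(1.00728) + 8(1.008665) = 9.06552 + 8.069320 = 17.134840 amu
The mass defect is 17.134840 − 16.9878 = 0.147040 amu.

0.1470 amu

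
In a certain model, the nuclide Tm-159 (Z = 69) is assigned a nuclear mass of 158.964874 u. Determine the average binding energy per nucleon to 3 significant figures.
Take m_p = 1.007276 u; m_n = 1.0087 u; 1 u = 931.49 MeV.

7.73 MeV/nucleon

The nucleus contains 69 protons and 159 − 69 = 90 neutrons.
Σm = 69·m_p + 90·m_n = 69.502044 + 90.7830 = 160.285044 u
Δm = 160.285044 − 158.964874 = 1.320170 u
Binding energy = Δm·c² = 1.320170 × 931.49 MeV/u = 1229.73 MeV
Dividing by A = 159 gives 7.734 MeV per nucleon.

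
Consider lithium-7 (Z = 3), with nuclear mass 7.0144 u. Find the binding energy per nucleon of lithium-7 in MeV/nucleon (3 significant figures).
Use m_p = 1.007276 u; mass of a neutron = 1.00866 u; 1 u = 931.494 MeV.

5.60 MeV/nucleon

With 3 protons and 4 neutrons (A = 7):
Σm = 3·m_p + 4·m_n = 3.021828 + 4.03464 = 7.056468 u
The mass defect is 7.056468 − 7.0144 = 0.042068 u.
Converting to energy: 0.042068 u × 931.494 MeV/u = 39.1861 MeV
Dividing by A = 7 gives 5.598 MeV per nucleon.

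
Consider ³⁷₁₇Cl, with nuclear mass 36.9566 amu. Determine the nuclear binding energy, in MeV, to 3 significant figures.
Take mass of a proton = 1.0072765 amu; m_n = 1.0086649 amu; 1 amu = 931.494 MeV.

The nucleus contains 17 protons and 37 − 17 = 20 neutrons.
Σm = 17·m_p + 20·m_n = 17.1237005 + 20.1732980 = 37.2969985 amu
The mass defect is 37.2969985 − 36.9566 = 0.3403985 amu.
Converting to energy: 0.3403985 amu × 931.494 MeV/amu = 317.079 MeV

317 MeV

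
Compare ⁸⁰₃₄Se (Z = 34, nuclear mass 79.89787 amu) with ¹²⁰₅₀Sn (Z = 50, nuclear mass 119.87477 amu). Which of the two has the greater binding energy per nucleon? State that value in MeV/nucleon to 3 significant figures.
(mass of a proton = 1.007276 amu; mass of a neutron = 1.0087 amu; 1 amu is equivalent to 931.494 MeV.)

⁸⁰₃₄Se; 8.73 MeV/nucleon

⁸⁰₃₄Se: Σm = 34(1.007276) + 46(1.0087) = 80.647584 amu; Δm = 0.749714 amu; E_B = 698.35 MeV; E_B/A = 8.729 MeV
¹²⁰₅₀Sn: Σm = 50(1.007276) + 70(1.0087) = 120.972800 amu; Δm = 1.098030 amu; E_B = 1022.8 MeV; E_B/A = 8.523 MeV
⁸⁰₃₄Se has the higher binding energy per nucleon, so it is the more tightly bound nucleus.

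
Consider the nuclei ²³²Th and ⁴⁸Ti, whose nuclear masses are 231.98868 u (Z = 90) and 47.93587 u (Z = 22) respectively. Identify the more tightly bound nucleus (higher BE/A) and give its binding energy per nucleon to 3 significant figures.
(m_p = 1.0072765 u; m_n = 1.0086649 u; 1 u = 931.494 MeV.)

⁴⁸Ti; 8.72 MeV/nucleon

²³²Th: Σm = 90(1.0072765) + 142(1.0086649) = 233.8853008 u; Δm = 1.8966208 u; E_B = 1766.7 MeV; E_B/A = 7.615 MeV
⁴⁸Ti: Σm = 22(1.0072765) + 26(1.0086649) = 48.3853704 u; Δm = 0.4495004 u; E_B = 418.71 MeV; E_B/A = 8.723 MeV
⁴⁸Ti has the higher binding energy per nucleon, so it is the more tightly bound nucleus.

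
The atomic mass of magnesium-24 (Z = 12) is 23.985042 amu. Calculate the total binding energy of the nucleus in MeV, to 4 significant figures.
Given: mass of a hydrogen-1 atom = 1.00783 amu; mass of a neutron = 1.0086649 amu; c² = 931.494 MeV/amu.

198.3 MeV

With 12 protons and 12 neutrons (A = 24):
Σm = 12·m(¹H) + 12·m_n = 12.09396 + 12.1039788 = 24.1979388 amu
The mass defect is 24.1979388 − 23.985042 = 0.2128968 amu.
Binding energy = Δm·c² = 0.2128968 × 931.494 MeV/amu = 198.312 MeV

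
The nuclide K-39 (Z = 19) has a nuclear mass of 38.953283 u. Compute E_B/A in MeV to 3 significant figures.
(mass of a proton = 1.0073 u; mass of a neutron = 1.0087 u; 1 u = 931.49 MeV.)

8.58 MeV/nucleon

Mass of separated nucleons = 19(1.0073) + 20(1.0087) = 19.1387 + 20.1740 = 39.3127 u
Δm = 39.3127 − 38.953283 = 0.359417 u
E_B = 0.359417 × 931.49 = 334.793 MeV
Dividing by A = 39 gives 8.584 MeV per nucleon.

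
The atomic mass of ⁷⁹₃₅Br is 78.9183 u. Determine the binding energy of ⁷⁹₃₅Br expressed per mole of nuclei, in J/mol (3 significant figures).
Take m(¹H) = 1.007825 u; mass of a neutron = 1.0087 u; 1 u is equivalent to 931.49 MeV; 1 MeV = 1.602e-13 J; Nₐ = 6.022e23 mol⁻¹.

The nucleus contains 35 protons and 79 − 35 = 44 neutrons.
Total constituent mass: 35 × 1.007825 + 44 × 1.0087 = 79.656675 u
Mass defect Δm = 79.656675 − 78.9183 = 0.738375 u
Converting to energy: 0.738375 u × 931.49 MeV/u = 687.789 MeV
Per nucleus in joules: 687.789 MeV × 1.602e-13 J/MeV = 1.1018e-10 J
Per mole: 1.1018e-10 J × 6.022e23 mol⁻¹ = 6.6350e+13 J/mol

6.64e+13 J/mol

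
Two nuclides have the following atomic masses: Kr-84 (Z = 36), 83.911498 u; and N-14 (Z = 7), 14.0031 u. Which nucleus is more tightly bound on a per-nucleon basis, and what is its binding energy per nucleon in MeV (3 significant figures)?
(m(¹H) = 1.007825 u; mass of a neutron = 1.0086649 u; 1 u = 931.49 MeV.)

Kr-84; 8.72 MeV/nucleon

Kr-84: Σm = 36(1.007825) + 48(1.0086649) = 84.6976152 u; Δm = 0.7861172 u; E_B = 732.26 MeV; E_B/A = 8.717 MeV
N-14: Σm = 7(1.007825) + 7(1.0086649) = 14.1154293 u; Δm = 0.1123293 u; E_B = 104.63 MeV; E_B/A = 7.474 MeV
Kr-84 has the higher binding energy per nucleon, so it is the more tightly bound nucleus.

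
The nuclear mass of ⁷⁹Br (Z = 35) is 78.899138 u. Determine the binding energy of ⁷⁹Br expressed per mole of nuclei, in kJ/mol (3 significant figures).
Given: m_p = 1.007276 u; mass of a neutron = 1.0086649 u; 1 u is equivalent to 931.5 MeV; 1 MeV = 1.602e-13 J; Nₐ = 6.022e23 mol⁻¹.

The nucleus contains 35 protons and 79 − 35 = 44 neutrons.
Mass of separated nucleons = 35(1.007276) + 44(1.0086649) = 35.254660 + 44.3812556 = 79.6359156 u
The mass defect is 79.6359156 − 78.899138 = 0.7367776 u.
E_B = 0.7367776 × 931.5 = 686.308 MeV
Per nucleus in joules: 686.308 MeV × 1.602e-13 J/MeV = 1.0995e-10 J
Per mole: 1.0995e-10 J × 6.022e23 mol⁻¹ = 6.6212e+13 J/mol

6.62e+10 kJ/mol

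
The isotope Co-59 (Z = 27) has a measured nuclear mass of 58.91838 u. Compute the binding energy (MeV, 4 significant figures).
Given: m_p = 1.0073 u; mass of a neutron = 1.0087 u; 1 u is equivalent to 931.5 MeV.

Total constituent mass: 27 × 1.0073 + 32 × 1.0087 = 59.4755 u
Mass defect Δm = 59.4755 − 58.91838 = 0.55712 u
Converting to energy: 0.55712 u × 931.5 MeV/u = 518.957 MeV

519.0 MeV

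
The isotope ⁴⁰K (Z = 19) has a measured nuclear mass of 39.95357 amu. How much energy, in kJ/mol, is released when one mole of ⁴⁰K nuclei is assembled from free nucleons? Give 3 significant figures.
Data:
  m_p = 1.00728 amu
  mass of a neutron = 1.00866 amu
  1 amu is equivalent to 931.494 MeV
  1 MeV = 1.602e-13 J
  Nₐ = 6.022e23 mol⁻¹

Mass of separated nucleons = 19(1.00728) + 21(1.00866) = 19.13832 + 21.18186 = 40.32018 amu
Δm = 40.32018 − 39.95357 = 0.36661 amu
Binding energy = Δm·c² = 0.36661 × 931.494 MeV/amu = 341.495 MeV
Per nucleus in joules: 341.495 MeV × 1.602e-13 J/MeV = 5.4707e-11 J
Per mole: 5.4707e-11 J × 6.022e23 mol⁻¹ = 3.2945e+13 J/mol

3.29e+10 kJ/mol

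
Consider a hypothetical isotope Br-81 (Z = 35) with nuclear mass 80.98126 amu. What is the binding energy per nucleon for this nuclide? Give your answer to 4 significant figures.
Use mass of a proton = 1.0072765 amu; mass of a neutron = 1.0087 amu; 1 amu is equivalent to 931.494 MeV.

Z = 35, so N = A − Z = 81 − 35 = 46.
Mass of separated nucleons = 35(1.0072765) + 46(1.0087) = 35.2546775 + 46.4002 = 81.6548775 amu
The mass defect is 81.6548775 − 80.98126 = 0.6736175 amu.
Binding energy = Δm·c² = 0.6736175 × 931.494 MeV/amu = 627.471 MeV
Per nucleon: 627.471 / 81 = 7.747 MeV

7.747 MeV/nucleon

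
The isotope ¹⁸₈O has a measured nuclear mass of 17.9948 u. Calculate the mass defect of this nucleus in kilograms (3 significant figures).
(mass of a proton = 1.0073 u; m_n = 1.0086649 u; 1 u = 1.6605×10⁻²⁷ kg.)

The nucleus contains 8 protons and 18 − 8 = 10 neutrons.
Mass of separated nucleons = 8(1.0073) + 10(1.0086649) = 8.0584 + 10.0866490 = 18.1450490 u
Mass defect Δm = 18.1450490 − 17.9948 = 0.1502490 u
In SI units: 0.1502490 u × 1.6605×10⁻²⁷ kg/u = 2.4949e-28 kg

2.49e-28 kg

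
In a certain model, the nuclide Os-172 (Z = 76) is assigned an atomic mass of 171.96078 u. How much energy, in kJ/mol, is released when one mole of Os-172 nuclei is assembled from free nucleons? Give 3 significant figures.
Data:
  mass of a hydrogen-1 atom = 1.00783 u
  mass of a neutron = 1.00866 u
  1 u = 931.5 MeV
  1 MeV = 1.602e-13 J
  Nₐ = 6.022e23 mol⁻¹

Z = 76, so N = A − Z = 172 − 76 = 96.
Mass of separated nucleons = 76(1.00783) + 96(1.00866) = 76.59508 + 96.83136 = 173.42644 u
Δm = 173.42644 − 171.96078 = 1.46566 u
E_B = 1.46566 × 931.5 = 1365.26 MeV
Per nucleus in joules: 1365.26 MeV × 1.602e-13 J/MeV = 2.1871e-10 J
Per mole: 2.1871e-10 J × 6.022e23 mol⁻¹ = 1.3171e+14 J/mol

1.32e+11 kJ/mol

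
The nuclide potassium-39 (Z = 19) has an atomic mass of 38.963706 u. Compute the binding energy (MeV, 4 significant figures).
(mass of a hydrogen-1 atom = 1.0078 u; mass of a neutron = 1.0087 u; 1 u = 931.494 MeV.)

Z = 19, so N = A − Z = 39 − 19 = 20.
Mass of separated nucleons = 19(1.0078) + 20(1.0087) = 19.1482 + 20.1740 = 39.3222 u
Δm = 39.3222 − 38.963706 = 0.358494 u
Converting to energy: 0.358494 u × 931.494 MeV/u = 333.935 MeV

333.9 MeV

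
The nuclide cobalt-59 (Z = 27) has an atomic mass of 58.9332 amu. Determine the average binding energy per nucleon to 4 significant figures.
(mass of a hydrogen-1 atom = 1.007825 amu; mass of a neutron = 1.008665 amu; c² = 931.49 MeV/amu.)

8.768 MeV/nucleon

With 27 protons and 32 neutrons (A = 59):
Σm = 27·m(¹H) + 32·m_n = 27.211275 + 32.277280 = 59.488555 amu
Δm = 59.488555 − 58.9332 = 0.555355 amu
Converting to energy: 0.555355 amu × 931.49 MeV/amu = 517.308 MeV
Dividing by A = 59 gives 8.768 MeV per nucleon.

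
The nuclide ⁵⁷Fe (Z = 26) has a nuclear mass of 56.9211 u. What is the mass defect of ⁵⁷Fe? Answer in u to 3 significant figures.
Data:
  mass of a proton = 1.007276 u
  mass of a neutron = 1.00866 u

Z = 26, so N = A − Z = 57 − 26 = 31.
Mass of separated nucleons = 26(1.007276) + 31(1.00866) = 26.189176 + 31.26846 = 57.457636 u
Δm = 57.457636 − 56.9211 = 0.536536 u

0.537 u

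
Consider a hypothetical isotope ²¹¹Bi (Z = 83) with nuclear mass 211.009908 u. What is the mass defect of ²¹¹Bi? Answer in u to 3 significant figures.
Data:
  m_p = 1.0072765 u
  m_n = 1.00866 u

The nucleus contains 83 protons and 211 − 83 = 128 neutrons.
Total constituent mass: 83 × 1.0072765 + 128 × 1.00866 = 212.7124295 u
Mass defect Δm = 212.7124295 − 211.009908 = 1.7025215 u

1.70 u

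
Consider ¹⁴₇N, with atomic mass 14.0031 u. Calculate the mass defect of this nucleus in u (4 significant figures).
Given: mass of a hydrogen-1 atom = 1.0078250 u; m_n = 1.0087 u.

Z = 7, so N = A − Z = 14 − 7 = 7.
Mass of separated nucleons = 7(1.0078250) + 7(1.0087) = 7.0547750 + 7.0609 = 14.1156750 u
The mass defect is 14.1156750 − 14.0031 = 0.1125750 u.

0.1126 u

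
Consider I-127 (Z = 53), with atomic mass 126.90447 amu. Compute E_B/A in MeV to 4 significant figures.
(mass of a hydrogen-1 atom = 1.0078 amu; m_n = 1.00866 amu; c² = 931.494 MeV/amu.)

8.433 MeV/nucleon

Mass of separated nucleons = 53(1.0078) + 74(1.00866) = 53.4134 + 74.64084 = 128.05424 amu
The mass defect is 128.05424 − 126.90447 = 1.14977 amu.
E_B = 1.14977 × 931.494 = 1071.00 MeV
BE/A = 1071.00 MeV / 127 = 8.433 MeV/nucleon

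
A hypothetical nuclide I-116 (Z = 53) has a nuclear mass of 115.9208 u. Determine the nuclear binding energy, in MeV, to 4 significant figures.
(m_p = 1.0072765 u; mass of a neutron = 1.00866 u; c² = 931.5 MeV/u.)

941.2 MeV

With 53 protons and 63 neutrons (A = 116):
Mass of separated nucleons = 53(1.0072765) + 63(1.00866) = 53.3856545 + 63.54558 = 116.9312345 u
Mass defect Δm = 116.9312345 − 115.9208 = 1.0104345 u
Binding energy = Δm·c² = 1.0104345 × 931.5 MeV/u = 941.220 MeV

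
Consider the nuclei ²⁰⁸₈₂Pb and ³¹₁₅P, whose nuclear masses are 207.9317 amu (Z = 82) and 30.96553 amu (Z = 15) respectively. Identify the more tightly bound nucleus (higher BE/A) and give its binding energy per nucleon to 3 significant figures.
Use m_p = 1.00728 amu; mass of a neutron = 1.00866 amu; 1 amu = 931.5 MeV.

³¹₁₅P; 8.48 MeV/nucleon

²⁰⁸₈₂Pb: Σm = 82(1.00728) + 126(1.00866) = 209.68812 amu; Δm = 1.75642 amu; E_B = 1636.1 MeV; E_B/A = 7.866 MeV
³¹₁₅P: Σm = 15(1.00728) + 16(1.00866) = 31.24776 amu; Δm = 0.28223 amu; E_B = 262.90 MeV; E_B/A = 8.481 MeV
³¹₁₅P has the higher binding energy per nucleon, so it is the more tightly bound nucleus.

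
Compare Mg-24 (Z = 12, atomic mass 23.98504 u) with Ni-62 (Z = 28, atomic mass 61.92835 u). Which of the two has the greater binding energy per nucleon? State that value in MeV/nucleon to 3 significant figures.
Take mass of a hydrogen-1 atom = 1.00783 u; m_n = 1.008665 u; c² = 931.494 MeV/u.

Ni-62; 8.80 MeV/nucleon

Mg-24: Σm = 12(1.00783) + 12(1.008665) = 24.197940 u; Δm = 0.212900 u; E_B = 198.32 MeV; E_B/A = 8.263 MeV
Ni-62: Σm = 28(1.00783) + 34(1.008665) = 62.513850 u; Δm = 0.585500 u; E_B = 545.39 MeV; E_B/A = 8.797 MeV
Ni-62 has the higher binding energy per nucleon, so it is the more tightly bound nucleus.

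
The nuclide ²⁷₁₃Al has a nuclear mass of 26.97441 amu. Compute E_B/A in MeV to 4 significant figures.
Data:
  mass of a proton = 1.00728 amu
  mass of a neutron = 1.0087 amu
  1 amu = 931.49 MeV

With 13 protons and 14 neutrons (A = 27):
Σm = 13·m_p + 14·m_n = 13.09464 + 14.1218 = 27.21644 amu
Δm = 27.21644 − 26.97441 = 0.24203 amu
E_B = 0.24203 × 931.49 = 225.449 MeV
Per nucleon: 225.449 / 27 = 8.350 MeV

8.350 MeV/nucleon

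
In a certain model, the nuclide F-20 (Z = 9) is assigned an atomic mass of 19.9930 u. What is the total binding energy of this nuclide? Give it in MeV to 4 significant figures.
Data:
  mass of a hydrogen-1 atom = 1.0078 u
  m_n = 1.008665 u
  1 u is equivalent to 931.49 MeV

160.7 MeV

With 9 protons and 11 neutrons (A = 20):
Total constituent mass: 9 × 1.0078 + 11 × 1.008665 = 20.165515 u
Mass defect Δm = 20.165515 − 19.9930 = 0.172515 u
E_B = 0.172515 × 931.49 = 160.696 MeV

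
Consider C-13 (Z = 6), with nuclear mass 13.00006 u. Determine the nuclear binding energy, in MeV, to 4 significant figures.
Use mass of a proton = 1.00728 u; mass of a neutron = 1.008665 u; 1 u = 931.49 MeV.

Mass of separated nucleons = 6(1.00728) + 7(1.008665) = 6.04368 + 7.060655 = 13.104335 u
Δm = 13.104335 − 13.00006 = 0.104275 u
Converting to energy: 0.104275 u × 931.49 MeV/u = 97.1311 MeV

97.13 MeV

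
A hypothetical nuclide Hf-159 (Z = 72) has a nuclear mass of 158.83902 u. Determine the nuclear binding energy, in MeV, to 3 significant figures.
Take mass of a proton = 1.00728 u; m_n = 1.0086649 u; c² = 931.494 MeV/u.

1340 MeV

Z = 72, so N = A − Z = 159 − 72 = 87.
Total constituent mass: 72 × 1.00728 + 87 × 1.0086649 = 160.2780063 u
Mass defect Δm = 160.2780063 − 158.83902 = 1.4389863 u
E_B = 1.4389863 × 931.494 = 1340.41 MeV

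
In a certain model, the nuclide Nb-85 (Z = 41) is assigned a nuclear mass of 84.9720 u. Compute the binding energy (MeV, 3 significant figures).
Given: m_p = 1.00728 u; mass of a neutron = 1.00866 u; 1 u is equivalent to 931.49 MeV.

659 MeV

Σm = 41·m_p + 44·m_n = 41.29848 + 44.38104 = 85.67952 u
Mass defect Δm = 85.67952 − 84.9720 = 0.70752 u
Binding energy = Δm·c² = 0.70752 × 931.49 MeV/u = 659.048 MeV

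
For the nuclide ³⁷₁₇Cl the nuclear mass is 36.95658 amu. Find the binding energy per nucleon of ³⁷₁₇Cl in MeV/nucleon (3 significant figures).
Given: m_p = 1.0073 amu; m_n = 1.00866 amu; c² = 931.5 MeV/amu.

Z = 17, so N = A − Z = 37 − 17 = 20.
Mass of separated nucleons = 17(1.0073) + 20(1.00866) = 17.1241 + 20.17320 = 37.29730 amu
The mass defect is 37.29730 − 36.95658 = 0.34072 amu.
Binding energy = Δm·c² = 0.34072 × 931.5 MeV/amu = 317.381 MeV
BE/A = 317.381 MeV / 37 = 8.578 MeV/nucleon

8.58 MeV/nucleon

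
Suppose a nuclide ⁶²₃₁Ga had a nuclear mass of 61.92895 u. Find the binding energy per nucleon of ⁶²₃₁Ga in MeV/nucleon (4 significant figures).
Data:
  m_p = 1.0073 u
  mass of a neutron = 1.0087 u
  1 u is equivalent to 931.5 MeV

Mass of separated nucleons = 31(1.0073) + 31(1.0087) = 31.2263 + 31.2697 = 62.4960 u
The mass defect is 62.4960 − 61.92895 = 0.56705 u.
Binding energy = Δm·c² = 0.56705 × 931.5 MeV/u = 528.207 MeV
Dividing by A = 62 gives 8.519 MeV per nucleon.

8.519 MeV/nucleon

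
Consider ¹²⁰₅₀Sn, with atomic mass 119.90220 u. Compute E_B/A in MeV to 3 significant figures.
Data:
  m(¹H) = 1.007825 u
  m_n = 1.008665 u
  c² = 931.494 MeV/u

8.50 MeV/nucleon

Mass of separated nucleons = 50(1.007825) + 70(1.008665) = 50.391250 + 70.606550 = 120.997800 u
Δm = 120.997800 − 119.90220 = 1.095600 u
Binding energy = Δm·c² = 1.095600 × 931.494 MeV/u = 1020.54 MeV
Per nucleon: 1020.54 / 120 = 8.5045 MeV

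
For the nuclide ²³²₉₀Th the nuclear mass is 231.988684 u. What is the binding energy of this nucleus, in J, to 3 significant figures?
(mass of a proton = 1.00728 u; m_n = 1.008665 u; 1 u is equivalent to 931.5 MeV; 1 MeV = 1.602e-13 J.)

The nucleus contains 90 protons and 232 − 90 = 142 neutrons.
Σm = 90·m_p + 142·m_n = 90.65520 + 143.230430 = 233.885630 u
Δm = 233.885630 − 231.988684 = 1.896946 u
Binding energy = Δm·c² = 1.896946 × 931.5 MeV/u = 1767.01 MeV
In joules: 1767.01 MeV × 1.602e-13 J/MeV = 2.8308e-10 J

2.83e-10 J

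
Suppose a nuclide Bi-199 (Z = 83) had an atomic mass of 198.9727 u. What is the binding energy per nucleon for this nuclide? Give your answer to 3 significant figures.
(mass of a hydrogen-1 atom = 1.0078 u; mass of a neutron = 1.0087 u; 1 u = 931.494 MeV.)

The nucleus contains 83 protons and 199 − 83 = 116 neutrons.
Σm = 83·m(¹H) + 116·m_n = 83.6474 + 117.0092 = 200.6566 u
Mass defect Δm = 200.6566 − 198.9727 = 1.6839 u
Binding energy = Δm·c² = 1.6839 × 931.494 MeV/u = 1568.54 MeV
BE/A = 1568.54 MeV / 199 = 7.882 MeV/nucleon

7.88 MeV/nucleon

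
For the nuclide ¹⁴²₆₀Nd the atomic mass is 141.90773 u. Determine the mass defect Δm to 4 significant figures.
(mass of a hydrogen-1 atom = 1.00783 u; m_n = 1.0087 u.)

1.275 u

The nucleus contains 60 protons and 142 − 60 = 82 neutrons.
Total constituent mass: 60 × 1.00783 + 82 × 1.0087 = 143.18320 u
Δm = 143.18320 − 141.90773 = 1.27547 u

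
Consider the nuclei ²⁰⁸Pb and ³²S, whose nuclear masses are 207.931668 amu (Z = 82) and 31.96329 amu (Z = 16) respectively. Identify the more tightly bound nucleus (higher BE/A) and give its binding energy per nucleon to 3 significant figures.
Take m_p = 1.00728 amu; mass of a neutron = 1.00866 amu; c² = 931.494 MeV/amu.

²⁰⁸Pb: Σm = 82(1.00728) + 126(1.00866) = 209.68812 amu; Δm = 1.756452 amu; E_B = 1636.1 MeV; E_B/A = 7.866 MeV
³²S: Σm = 16(1.00728) + 16(1.00866) = 32.25504 amu; Δm = 0.29175 amu; E_B = 271.76 MeV; E_B/A = 8.493 MeV
³²S has the higher binding energy per nucleon, so it is the more tightly bound nucleus.

³²S; 8.49 MeV/nucleon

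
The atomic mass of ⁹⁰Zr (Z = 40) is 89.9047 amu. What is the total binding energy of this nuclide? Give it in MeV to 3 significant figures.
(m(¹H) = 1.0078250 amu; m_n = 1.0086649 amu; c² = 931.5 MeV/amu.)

With 40 protons and 50 neutrons (A = 90):
Mass of separated nucleons = 40(1.0078250) + 50(1.0086649) = 40.3130000 + 50.4332450 = 90.7462450 amu
Δm = 90.7462450 − 89.9047 = 0.8415450 amu
Converting to energy: 0.8415450 amu × 931.5 MeV/amu = 783.899 MeV

784 MeV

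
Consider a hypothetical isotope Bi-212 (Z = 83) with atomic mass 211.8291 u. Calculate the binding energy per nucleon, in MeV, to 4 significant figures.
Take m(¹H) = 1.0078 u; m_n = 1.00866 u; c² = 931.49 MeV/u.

With 83 protons and 129 neutrons (A = 212):
Σm = 83·m(¹H) + 129·m_n = 83.6474 + 130.11714 = 213.76454 u
Δm = 213.76454 − 211.8291 = 1.93544 u
E_B = 1.93544 × 931.49 = 1802.84 MeV
Dividing by A = 212 gives 8.504 MeV per nucleon.

8.504 MeV/nucleon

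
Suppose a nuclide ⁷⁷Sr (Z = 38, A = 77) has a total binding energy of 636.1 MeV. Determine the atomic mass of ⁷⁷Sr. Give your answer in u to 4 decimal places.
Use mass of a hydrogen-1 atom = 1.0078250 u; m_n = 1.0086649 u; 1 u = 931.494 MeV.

Mass defect = 636.1 MeV / (931.494 MeV/u) = 0.682881 u
Constituent mass = 38(1.0078250) + 39(1.0086649) = 77.6352811 u
Atomic mass = 77.6352811 − 0.682881 = 76.9524001 u ≈ 76.9524 u (to 4 decimal places)

76.9524 u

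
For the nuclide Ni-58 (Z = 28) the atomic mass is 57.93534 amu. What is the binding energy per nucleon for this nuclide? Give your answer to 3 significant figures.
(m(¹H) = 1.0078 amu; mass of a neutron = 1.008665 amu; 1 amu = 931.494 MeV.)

8.72 MeV/nucleon

Mass of separated nucleons = 28(1.0078) + 30(1.008665) = 28.2184 + 30.259950 = 58.478350 amu
Δm = 58.478350 − 57.93534 = 0.543010 amu
Converting to energy: 0.543010 amu × 931.494 MeV/amu = 505.811 MeV
Dividing by A = 58 gives 8.721 MeV per nucleon.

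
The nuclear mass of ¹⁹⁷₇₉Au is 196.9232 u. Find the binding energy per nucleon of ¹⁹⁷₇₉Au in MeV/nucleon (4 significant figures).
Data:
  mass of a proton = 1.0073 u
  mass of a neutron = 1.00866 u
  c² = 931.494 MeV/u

7.922 MeV/nucleon

Mass of separated nucleons = 79(1.0073) + 118(1.00866) = 79.5767 + 119.02188 = 198.59858 u
The mass defect is 198.59858 − 196.9232 = 1.67538 u.
Binding energy = Δm·c² = 1.67538 × 931.494 MeV/u = 1560.61 MeV
BE/A = 1560.61 MeV / 197 = 7.922 MeV/nucleon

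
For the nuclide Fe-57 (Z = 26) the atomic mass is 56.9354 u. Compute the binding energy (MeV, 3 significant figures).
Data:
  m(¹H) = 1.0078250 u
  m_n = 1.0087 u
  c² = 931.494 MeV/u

501 MeV

Total constituent mass: 26 × 1.0078250 + 31 × 1.0087 = 57.4731500 u
Δm = 57.4731500 − 56.9354 = 0.5377500 u
Binding energy = Δm·c² = 0.5377500 × 931.494 MeV/u = 500.911 MeV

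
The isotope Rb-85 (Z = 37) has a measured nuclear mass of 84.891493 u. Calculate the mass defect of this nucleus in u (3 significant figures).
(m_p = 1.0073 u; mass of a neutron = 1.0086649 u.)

0.795 u

Z = 37, so N = A − Z = 85 − 37 = 48.
Total constituent mass: 37 × 1.0073 + 48 × 1.0086649 = 85.6860152 u
The mass defect is 85.6860152 − 84.891493 = 0.7945222 u.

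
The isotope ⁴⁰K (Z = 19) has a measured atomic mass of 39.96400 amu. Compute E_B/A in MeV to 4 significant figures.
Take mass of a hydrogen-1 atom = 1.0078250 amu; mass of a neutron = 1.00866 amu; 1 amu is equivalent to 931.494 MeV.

Σm = 19·m(¹H) + 21·m_n = 19.1486750 + 21.18186 = 40.3305350 amu
Mass defect Δm = 40.3305350 − 39.96400 = 0.3665350 amu
Converting to energy: 0.3665350 amu × 931.494 MeV/amu = 341.425 MeV
BE/A = 341.425 MeV / 40 = 8.536 MeV/nucleon

8.536 MeV/nucleon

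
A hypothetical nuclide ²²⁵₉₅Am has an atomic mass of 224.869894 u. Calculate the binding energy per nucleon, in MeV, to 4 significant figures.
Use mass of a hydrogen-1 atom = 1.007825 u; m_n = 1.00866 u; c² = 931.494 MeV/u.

With 95 protons and 130 neutrons (A = 225):
Mass of separated nucleons = 95(1.007825) + 130(1.00866) = 95.743375 + 131.12580 = 226.869175 u
Δm = 226.869175 − 224.869894 = 1.999281 u
E_B = 1.999281 × 931.494 = 1862.32 MeV
Per nucleon: 1862.32 / 225 = 8.277 MeV

8.277 MeV/nucleon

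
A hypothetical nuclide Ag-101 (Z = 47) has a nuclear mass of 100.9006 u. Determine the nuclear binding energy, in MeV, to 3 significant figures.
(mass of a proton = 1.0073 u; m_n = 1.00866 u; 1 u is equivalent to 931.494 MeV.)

The nucleus contains 47 protons and 101 − 47 = 54 neutrons.
Σm = 47·m_p + 54·m_n = 47.3431 + 54.46764 = 101.81074 u
Δm = 101.81074 − 100.9006 = 0.91014 u
E_B = 0.91014 × 931.494 = 847.790 MeV

848 MeV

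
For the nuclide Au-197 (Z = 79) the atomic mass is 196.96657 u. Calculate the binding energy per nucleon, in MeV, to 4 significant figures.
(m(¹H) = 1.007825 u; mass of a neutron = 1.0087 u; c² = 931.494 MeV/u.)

Σm = 79·m(¹H) + 118·m_n = 79.618175 + 119.0266 = 198.644775 u
The mass defect is 198.644775 − 196.96657 = 1.678205 u.
E_B = 1.678205 × 931.494 = 1563.24 MeV
Dividing by A = 197 gives 7.935 MeV per nucleon.

7.935 MeV/nucleon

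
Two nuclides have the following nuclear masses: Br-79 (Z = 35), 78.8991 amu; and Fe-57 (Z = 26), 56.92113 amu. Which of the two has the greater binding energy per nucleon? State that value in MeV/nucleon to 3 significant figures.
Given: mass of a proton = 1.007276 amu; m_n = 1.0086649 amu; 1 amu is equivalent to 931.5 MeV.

Br-79: Σm = 35(1.007276) + 44(1.0086649) = 79.6359156 amu; Δm = 0.7368156 amu; E_B = 686.34 MeV; E_B/A = 8.688 MeV
Fe-57: Σm = 26(1.007276) + 31(1.0086649) = 57.4577879 amu; Δm = 0.5366579 amu; E_B = 499.90 MeV; E_B/A = 8.770 MeV
Fe-57 has the higher binding energy per nucleon, so it is the more tightly bound nucleus.

Fe-57; 8.77 MeV/nucleon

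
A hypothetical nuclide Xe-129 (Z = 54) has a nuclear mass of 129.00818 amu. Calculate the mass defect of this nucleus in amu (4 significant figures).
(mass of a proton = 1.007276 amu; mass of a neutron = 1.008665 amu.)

1.035 amu

Σm = 54·m_p + 75·m_n = 54.392904 + 75.649875 = 130.042779 amu
Δm = 130.042779 − 129.00818 = 1.034599 amu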